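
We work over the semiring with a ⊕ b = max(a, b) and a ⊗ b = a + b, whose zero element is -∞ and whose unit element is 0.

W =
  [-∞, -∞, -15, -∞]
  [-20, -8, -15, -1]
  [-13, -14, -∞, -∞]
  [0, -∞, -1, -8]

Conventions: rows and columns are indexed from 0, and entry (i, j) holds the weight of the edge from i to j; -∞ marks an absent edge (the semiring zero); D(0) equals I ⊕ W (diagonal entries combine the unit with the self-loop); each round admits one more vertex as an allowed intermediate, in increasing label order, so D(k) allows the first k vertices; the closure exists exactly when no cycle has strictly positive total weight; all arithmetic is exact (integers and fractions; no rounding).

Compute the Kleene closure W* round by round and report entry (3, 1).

D(0):
  [0, -∞, -15, -∞]
  [-20, 0, -15, -1]
  [-13, -14, 0, -∞]
  [0, -∞, -1, 0]
D(1):
  [0, -∞, -15, -∞]
  [-20, 0, -15, -1]
  [-13, -14, 0, -∞]
  [0, -∞, -1, 0]
D(2):
  [0, -∞, -15, -∞]
  [-20, 0, -15, -1]
  [-13, -14, 0, -15]
  [0, -∞, -1, 0]
D(3):
  [0, -29, -15, -30]
  [-20, 0, -15, -1]
  [-13, -14, 0, -15]
  [0, -15, -1, 0]
D(4):
  [0, -29, -15, -30]
  [-1, 0, -2, -1]
  [-13, -14, 0, -15]
  [0, -15, -1, 0]
Answer: W*[3][1] = -15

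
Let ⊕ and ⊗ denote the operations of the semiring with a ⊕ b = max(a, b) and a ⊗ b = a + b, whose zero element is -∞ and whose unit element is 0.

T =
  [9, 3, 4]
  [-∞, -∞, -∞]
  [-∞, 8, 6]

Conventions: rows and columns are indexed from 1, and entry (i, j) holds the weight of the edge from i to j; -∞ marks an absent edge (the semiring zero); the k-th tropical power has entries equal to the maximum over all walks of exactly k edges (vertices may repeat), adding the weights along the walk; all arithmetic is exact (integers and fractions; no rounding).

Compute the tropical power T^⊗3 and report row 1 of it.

T^⊗2:
  [18, 12, 13]
  [-∞, -∞, -∞]
  [-∞, 14, 12]
T^⊗3:
  [27, 21, 22]
  [-∞, -∞, -∞]
  [-∞, 20, 18]
Answer: row 1 of T^⊗3 = [27, 21, 22]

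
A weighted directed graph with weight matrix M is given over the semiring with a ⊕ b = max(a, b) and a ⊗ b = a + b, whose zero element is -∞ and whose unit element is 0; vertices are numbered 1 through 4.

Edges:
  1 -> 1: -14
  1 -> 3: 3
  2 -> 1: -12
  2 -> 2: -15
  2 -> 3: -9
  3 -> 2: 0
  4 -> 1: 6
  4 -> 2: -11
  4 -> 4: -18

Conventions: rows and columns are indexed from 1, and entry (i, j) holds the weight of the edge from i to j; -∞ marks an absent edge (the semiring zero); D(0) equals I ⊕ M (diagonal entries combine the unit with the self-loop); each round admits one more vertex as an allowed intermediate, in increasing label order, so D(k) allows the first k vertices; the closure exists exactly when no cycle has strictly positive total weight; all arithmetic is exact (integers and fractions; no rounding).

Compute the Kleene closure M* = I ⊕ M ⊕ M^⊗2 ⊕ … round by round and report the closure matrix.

D(0):
  [0, -∞, 3, -∞]
  [-12, 0, -9, -∞]
  [-∞, 0, 0, -∞]
  [6, -11, -∞, 0]
D(1):
  [0, -∞, 3, -∞]
  [-12, 0, -9, -∞]
  [-∞, 0, 0, -∞]
  [6, -11, 9, 0]
D(2):
  [0, -∞, 3, -∞]
  [-12, 0, -9, -∞]
  [-12, 0, 0, -∞]
  [6, -11, 9, 0]
D(3):
  [0, 3, 3, -∞]
  [-12, 0, -9, -∞]
  [-12, 0, 0, -∞]
  [6, 9, 9, 0]
D(4):
  [0, 3, 3, -∞]
  [-12, 0, -9, -∞]
  [-12, 0, 0, -∞]
  [6, 9, 9, 0]
Answer: M* = [[0, 3, 3, -∞], [-12, 0, -9, -∞], [-12, 0, 0, -∞], [6, 9, 9, 0]]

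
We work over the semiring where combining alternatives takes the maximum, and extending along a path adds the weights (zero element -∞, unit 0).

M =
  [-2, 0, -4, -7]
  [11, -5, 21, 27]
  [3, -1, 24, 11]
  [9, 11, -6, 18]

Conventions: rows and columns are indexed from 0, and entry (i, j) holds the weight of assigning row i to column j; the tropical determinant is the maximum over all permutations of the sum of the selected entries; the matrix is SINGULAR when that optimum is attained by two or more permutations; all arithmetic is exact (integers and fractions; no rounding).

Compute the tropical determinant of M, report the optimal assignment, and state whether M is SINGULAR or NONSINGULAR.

σ = (0, 1, 2, 3): (-2) + (-5) + 24 + 18 = 35
σ = (0, 1, 3, 2): (-2) + (-5) + 11 + (-6) = -2
σ = (0, 2, 1, 3): (-2) + 21 + (-1) + 18 = 36
σ = (0, 2, 3, 1): (-2) + 21 + 11 + 11 = 41
σ = (0, 3, 1, 2): (-2) + 27 + (-1) + (-6) = 18
σ = (0, 3, 2, 1): (-2) + 27 + 24 + 11 = 60
σ = (1, 0, 2, 3): 0 + 11 + 24 + 18 = 53
σ = (1, 0, 3, 2): 0 + 11 + 11 + (-6) = 16
σ = (1, 2, 0, 3): 0 + 21 + 3 + 18 = 42
σ = (1, 2, 3, 0): 0 + 21 + 11 + 9 = 41
σ = (1, 3, 0, 2): 0 + 27 + 3 + (-6) = 24
σ = (1, 3, 2, 0): 0 + 27 + 24 + 9 = 60
σ = (2, 0, 1, 3): (-4) + 11 + (-1) + 18 = 24
σ = (2, 0, 3, 1): (-4) + 11 + 11 + 11 = 29
σ = (2, 1, 0, 3): (-4) + (-5) + 3 + 18 = 12
σ = (2, 1, 3, 0): (-4) + (-5) + 11 + 9 = 11
σ = (2, 3, 0, 1): (-4) + 27 + 3 + 11 = 37
σ = (2, 3, 1, 0): (-4) + 27 + (-1) + 9 = 31
σ = (3, 0, 1, 2): (-7) + 11 + (-1) + (-6) = -3
σ = (3, 0, 2, 1): (-7) + 11 + 24 + 11 = 39
σ = (3, 1, 0, 2): (-7) + (-5) + 3 + (-6) = -15
σ = (3, 1, 2, 0): (-7) + (-5) + 24 + 9 = 21
σ = (3, 2, 0, 1): (-7) + 21 + 3 + 11 = 28
σ = (3, 2, 1, 0): (-7) + 21 + (-1) + 9 = 22
Optimal value attained by: σ = (0, 3, 2, 1).
Answer: det⊕(M) = 60; verdict: SINGULAR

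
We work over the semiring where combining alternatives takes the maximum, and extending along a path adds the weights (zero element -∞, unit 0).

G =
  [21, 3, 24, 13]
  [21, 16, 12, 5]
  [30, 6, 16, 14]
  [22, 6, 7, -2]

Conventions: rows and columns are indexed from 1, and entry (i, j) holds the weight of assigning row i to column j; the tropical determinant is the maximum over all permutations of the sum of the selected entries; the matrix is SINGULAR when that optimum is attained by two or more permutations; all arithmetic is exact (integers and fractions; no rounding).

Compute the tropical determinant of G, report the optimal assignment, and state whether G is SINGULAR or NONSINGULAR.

σ = (1, 2, 3, 4): 21 + 16 + 16 + (-2) = 51
σ = (1, 2, 4, 3): 21 + 16 + 14 + 7 = 58
σ = (1, 3, 2, 4): 21 + 12 + 6 + (-2) = 37
σ = (1, 3, 4, 2): 21 + 12 + 14 + 6 = 53
σ = (1, 4, 2, 3): 21 + 5 + 6 + 7 = 39
σ = (1, 4, 3, 2): 21 + 5 + 16 + 6 = 48
σ = (2, 1, 3, 4): 3 + 21 + 16 + (-2) = 38
σ = (2, 1, 4, 3): 3 + 21 + 14 + 7 = 45
σ = (2, 3, 1, 4): 3 + 12 + 30 + (-2) = 43
σ = (2, 3, 4, 1): 3 + 12 + 14 + 22 = 51
σ = (2, 4, 1, 3): 3 + 5 + 30 + 7 = 45
σ = (2, 4, 3, 1): 3 + 5 + 16 + 22 = 46
σ = (3, 1, 2, 4): 24 + 21 + 6 + (-2) = 49
σ = (3, 1, 4, 2): 24 + 21 + 14 + 6 = 65
σ = (3, 2, 1, 4): 24 + 16 + 30 + (-2) = 68
σ = (3, 2, 4, 1): 24 + 16 + 14 + 22 = 76
σ = (3, 4, 1, 2): 24 + 5 + 30 + 6 = 65
σ = (3, 4, 2, 1): 24 + 5 + 6 + 22 = 57
σ = (4, 1, 2, 3): 13 + 21 + 6 + 7 = 47
σ = (4, 1, 3, 2): 13 + 21 + 16 + 6 = 56
σ = (4, 2, 1, 3): 13 + 16 + 30 + 7 = 66
σ = (4, 2, 3, 1): 13 + 16 + 16 + 22 = 67
σ = (4, 3, 1, 2): 13 + 12 + 30 + 6 = 61
σ = (4, 3, 2, 1): 13 + 12 + 6 + 22 = 53
Optimal value attained by: σ = (3, 2, 4, 1).
Answer: det⊕(G) = 76; verdict: NONSINGULAR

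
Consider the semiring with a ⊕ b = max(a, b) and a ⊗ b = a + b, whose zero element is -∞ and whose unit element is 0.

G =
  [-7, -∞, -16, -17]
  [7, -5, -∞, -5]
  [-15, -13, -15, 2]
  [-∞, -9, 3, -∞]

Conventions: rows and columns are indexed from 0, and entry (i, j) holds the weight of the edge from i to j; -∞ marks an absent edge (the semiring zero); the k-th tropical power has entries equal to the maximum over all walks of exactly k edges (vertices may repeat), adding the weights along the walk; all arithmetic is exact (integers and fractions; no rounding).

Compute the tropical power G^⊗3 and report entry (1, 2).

G^⊗2:
  [-14, -26, -14, -14]
  [2, -10, -2, -10]
  [-6, -7, 5, -13]
  [-2, -10, -12, 5]
G^⊗3:
  [-19, -23, -11, -12]
  [-3, -15, -7, 0]
  [0, -8, -10, 7]
  [-3, -4, 8, -10]
Key observation: the optimum is the walk 1->0->3->2, with weight 7 + (-17) + 3 = -7.
Optimal value attained by: walk 1->0->3->2.
Answer: (G^⊗3)[1][2] = -7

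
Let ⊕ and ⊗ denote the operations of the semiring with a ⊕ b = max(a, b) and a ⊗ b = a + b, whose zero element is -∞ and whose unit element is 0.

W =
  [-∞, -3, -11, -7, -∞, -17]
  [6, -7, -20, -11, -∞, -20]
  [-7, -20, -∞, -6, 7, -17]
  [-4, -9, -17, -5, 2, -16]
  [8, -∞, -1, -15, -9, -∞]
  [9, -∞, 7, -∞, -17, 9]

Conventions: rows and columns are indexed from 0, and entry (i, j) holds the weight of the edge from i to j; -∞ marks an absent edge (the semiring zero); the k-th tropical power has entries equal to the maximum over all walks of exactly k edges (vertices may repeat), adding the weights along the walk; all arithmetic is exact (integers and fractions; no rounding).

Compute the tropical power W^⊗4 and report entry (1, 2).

W^⊗2:
  [3, -10, -10, -12, -4, -8]
  [-1, 3, -5, -1, -9, -11]
  [15, -10, 6, -8, -2, -8]
  [10, -7, 1, -10, -3, -7]
  [-1, 5, -3, 1, 6, -9]
  [18, 6, 16, 2, 14, 18]
W^⊗3:
  [4, 0, -1, -4, -3, 1]
  [9, -4, -4, -6, 2, -2]
  [6, 12, 4, 8, 13, 1]
  [5, 7, 0, 3, 8, 2]
  [14, -2, 5, -4, 4, 0]
  [27, 15, 25, 11, 23, 27]
W^⊗4:
  [10, 1, 8, -3, 6, 10]
  [10, 6, 5, 2, 3, 7]
  [21, 5, 12, 3, 11, 10]
  [16, 2, 9, -2, 7, 11]
  [12, 11, 7, 7, 12, 9]
  [36, 24, 34, 20, 32, 36]
Key observation: the optimum is the walk 1->0->5->5->2, with weight 6 + (-17) + 9 + 7 = 5.
Optimal value attained by: walk 1->0->5->5->2.
Answer: (W^⊗4)[1][2] = 5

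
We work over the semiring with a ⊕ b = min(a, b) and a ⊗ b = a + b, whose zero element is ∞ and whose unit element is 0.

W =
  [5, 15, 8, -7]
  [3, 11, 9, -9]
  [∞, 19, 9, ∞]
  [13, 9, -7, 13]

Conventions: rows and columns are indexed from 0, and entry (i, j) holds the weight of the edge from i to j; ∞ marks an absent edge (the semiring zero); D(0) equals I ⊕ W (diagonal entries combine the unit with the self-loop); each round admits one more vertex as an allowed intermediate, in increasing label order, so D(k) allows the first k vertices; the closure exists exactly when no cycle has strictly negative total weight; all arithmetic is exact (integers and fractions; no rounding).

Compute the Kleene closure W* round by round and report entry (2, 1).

D(0):
  [0, 15, 8, -7]
  [3, 0, 9, -9]
  [∞, 19, 0, ∞]
  [13, 9, -7, 0]
D(1):
  [0, 15, 8, -7]
  [3, 0, 9, -9]
  [∞, 19, 0, ∞]
  [13, 9, -7, 0]
D(2):
  [0, 15, 8, -7]
  [3, 0, 9, -9]
  [22, 19, 0, 10]
  [12, 9, -7, 0]
D(3):
  [0, 15, 8, -7]
  [3, 0, 9, -9]
  [22, 19, 0, 10]
  [12, 9, -7, 0]
D(4):
  [0, 2, -14, -7]
  [3, 0, -16, -9]
  [22, 19, 0, 10]
  [12, 9, -7, 0]
Answer: W*[2][1] = 19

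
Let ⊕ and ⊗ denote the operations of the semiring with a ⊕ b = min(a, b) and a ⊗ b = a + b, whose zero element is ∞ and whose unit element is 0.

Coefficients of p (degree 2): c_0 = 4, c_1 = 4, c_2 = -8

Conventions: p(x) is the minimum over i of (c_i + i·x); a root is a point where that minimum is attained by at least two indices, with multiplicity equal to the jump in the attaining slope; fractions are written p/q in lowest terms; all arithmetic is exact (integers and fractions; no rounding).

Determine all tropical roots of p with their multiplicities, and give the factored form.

hull edge (i=0, c=4) to (i=2, c=-8): slope -6, span 2
Factored form: p(x) = -8 ⊗ (x ⊕ 6) ⊗ (x ⊕ 6)
Answer: roots = 6 (mult 2)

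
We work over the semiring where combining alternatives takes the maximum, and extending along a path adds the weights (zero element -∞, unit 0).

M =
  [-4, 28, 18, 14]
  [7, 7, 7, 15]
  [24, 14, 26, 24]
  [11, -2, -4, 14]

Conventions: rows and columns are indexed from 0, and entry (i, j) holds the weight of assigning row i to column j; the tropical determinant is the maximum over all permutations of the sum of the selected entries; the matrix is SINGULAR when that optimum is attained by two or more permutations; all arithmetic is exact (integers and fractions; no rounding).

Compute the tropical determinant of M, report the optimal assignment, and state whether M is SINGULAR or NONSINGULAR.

σ = (0, 1, 2, 3): (-4) + 7 + 26 + 14 = 43
σ = (0, 1, 3, 2): (-4) + 7 + 24 + (-4) = 23
σ = (0, 2, 1, 3): (-4) + 7 + 14 + 14 = 31
σ = (0, 2, 3, 1): (-4) + 7 + 24 + (-2) = 25
σ = (0, 3, 1, 2): (-4) + 15 + 14 + (-4) = 21
σ = (0, 3, 2, 1): (-4) + 15 + 26 + (-2) = 35
σ = (1, 0, 2, 3): 28 + 7 + 26 + 14 = 75
σ = (1, 0, 3, 2): 28 + 7 + 24 + (-4) = 55
σ = (1, 2, 0, 3): 28 + 7 + 24 + 14 = 73
σ = (1, 2, 3, 0): 28 + 7 + 24 + 11 = 70
σ = (1, 3, 0, 2): 28 + 15 + 24 + (-4) = 63
σ = (1, 3, 2, 0): 28 + 15 + 26 + 11 = 80
σ = (2, 0, 1, 3): 18 + 7 + 14 + 14 = 53
σ = (2, 0, 3, 1): 18 + 7 + 24 + (-2) = 47
σ = (2, 1, 0, 3): 18 + 7 + 24 + 14 = 63
σ = (2, 1, 3, 0): 18 + 7 + 24 + 11 = 60
σ = (2, 3, 0, 1): 18 + 15 + 24 + (-2) = 55
σ = (2, 3, 1, 0): 18 + 15 + 14 + 11 = 58
σ = (3, 0, 1, 2): 14 + 7 + 14 + (-4) = 31
σ = (3, 0, 2, 1): 14 + 7 + 26 + (-2) = 45
σ = (3, 1, 0, 2): 14 + 7 + 24 + (-4) = 41
σ = (3, 1, 2, 0): 14 + 7 + 26 + 11 = 58
σ = (3, 2, 0, 1): 14 + 7 + 24 + (-2) = 43
σ = (3, 2, 1, 0): 14 + 7 + 14 + 11 = 46
Optimal value attained by: σ = (1, 3, 2, 0).
Answer: det⊕(M) = 80; verdict: NONSINGULAR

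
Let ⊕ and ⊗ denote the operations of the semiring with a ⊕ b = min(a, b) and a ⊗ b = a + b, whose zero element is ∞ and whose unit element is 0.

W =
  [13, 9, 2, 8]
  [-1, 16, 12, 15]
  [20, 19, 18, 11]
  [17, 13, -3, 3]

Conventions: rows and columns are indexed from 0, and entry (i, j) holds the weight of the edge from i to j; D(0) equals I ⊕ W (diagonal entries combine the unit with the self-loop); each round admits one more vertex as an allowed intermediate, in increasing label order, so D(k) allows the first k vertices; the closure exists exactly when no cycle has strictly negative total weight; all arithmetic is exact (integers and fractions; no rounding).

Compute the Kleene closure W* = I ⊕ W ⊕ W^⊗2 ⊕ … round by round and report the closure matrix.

D(0):
  [0, 9, 2, 8]
  [-1, 0, 12, 15]
  [20, 19, 0, 11]
  [17, 13, -3, 0]
D(1):
  [0, 9, 2, 8]
  [-1, 0, 1, 7]
  [20, 19, 0, 11]
  [17, 13, -3, 0]
D(2):
  [0, 9, 2, 8]
  [-1, 0, 1, 7]
  [18, 19, 0, 11]
  [12, 13, -3, 0]
D(3):
  [0, 9, 2, 8]
  [-1, 0, 1, 7]
  [18, 19, 0, 11]
  [12, 13, -3, 0]
D(4):
  [0, 9, 2, 8]
  [-1, 0, 1, 7]
  [18, 19, 0, 11]
  [12, 13, -3, 0]
Answer: W* = [[0, 9, 2, 8], [-1, 0, 1, 7], [18, 19, 0, 11], [12, 13, -3, 0]]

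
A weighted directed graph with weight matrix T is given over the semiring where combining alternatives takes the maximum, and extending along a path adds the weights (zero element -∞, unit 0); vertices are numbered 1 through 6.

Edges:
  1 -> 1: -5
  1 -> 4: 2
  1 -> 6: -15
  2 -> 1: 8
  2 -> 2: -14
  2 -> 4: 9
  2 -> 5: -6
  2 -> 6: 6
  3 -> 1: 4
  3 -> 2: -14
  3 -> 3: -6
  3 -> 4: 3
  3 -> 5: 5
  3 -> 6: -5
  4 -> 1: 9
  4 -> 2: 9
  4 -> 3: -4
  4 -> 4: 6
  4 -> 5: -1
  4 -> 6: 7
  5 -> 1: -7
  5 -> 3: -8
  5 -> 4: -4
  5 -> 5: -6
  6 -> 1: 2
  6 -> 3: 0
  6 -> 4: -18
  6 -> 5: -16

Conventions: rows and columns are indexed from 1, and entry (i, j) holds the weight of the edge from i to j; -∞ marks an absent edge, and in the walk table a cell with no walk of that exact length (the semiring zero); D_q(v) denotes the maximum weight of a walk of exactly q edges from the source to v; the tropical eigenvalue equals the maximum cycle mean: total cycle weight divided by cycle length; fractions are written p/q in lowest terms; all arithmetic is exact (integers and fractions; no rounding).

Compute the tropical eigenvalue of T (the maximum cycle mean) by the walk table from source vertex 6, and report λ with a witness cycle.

q=0: [-∞, -∞, -∞, -∞, -∞, 0]
q=1: [2, -∞, 0, -18, -16, -∞]
q=2: [4, -9, -6, 4, 5, -5]
q=3: [13, 13, 0, 10, 3, 11]
q=4: [21, 19, 11, 22, 9, 19]
q=5: [31, 31, 19, 28, 21, 29]
q=6: [39, 37, 29, 40, 27, 37]
Optimal cycle mean attained by: cycle 2->4->2, total 9 + 9, length 2.
Answer: λ = 9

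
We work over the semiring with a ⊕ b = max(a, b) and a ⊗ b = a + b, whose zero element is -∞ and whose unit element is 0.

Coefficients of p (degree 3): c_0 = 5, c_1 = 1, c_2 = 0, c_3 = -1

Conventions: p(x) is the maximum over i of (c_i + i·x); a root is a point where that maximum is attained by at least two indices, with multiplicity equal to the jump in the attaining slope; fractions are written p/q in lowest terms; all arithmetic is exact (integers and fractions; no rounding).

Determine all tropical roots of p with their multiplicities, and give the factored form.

hull edge (i=0, c=5) to (i=3, c=-1): slope -2, span 3
Factored form: p(x) = -1 ⊗ (x ⊕ 2) ⊗ (x ⊕ 2) ⊗ (x ⊕ 2)
Answer: roots = 2 (mult 3)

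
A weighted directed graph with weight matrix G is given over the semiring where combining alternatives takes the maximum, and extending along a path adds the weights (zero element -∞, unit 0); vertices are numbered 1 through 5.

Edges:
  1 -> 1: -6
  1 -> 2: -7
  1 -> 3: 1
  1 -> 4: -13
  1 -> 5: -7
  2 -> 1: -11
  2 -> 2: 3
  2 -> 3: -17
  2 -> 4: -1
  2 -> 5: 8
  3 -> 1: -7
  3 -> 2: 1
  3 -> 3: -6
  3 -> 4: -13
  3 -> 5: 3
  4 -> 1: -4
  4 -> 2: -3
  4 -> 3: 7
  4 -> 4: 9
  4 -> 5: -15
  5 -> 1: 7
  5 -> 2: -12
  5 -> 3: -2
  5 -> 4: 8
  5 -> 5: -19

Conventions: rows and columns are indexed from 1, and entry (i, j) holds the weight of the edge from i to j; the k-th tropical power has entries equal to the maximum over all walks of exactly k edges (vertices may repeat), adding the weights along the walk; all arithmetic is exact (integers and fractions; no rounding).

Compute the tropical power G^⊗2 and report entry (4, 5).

G^⊗2:
  [0, 2, -5, 1, 4]
  [15, 6, 6, 16, 11]
  [10, 4, 1, 11, 9]
  [5, 8, 16, 18, 10]
  [4, 5, 15, 17, 1]
Key observation: the optimum is the walk 4->3->5, with weight 7 + 3 = 10.
Optimal value attained by: walk 4->3->5.
Answer: (G^⊗2)[4][5] = 10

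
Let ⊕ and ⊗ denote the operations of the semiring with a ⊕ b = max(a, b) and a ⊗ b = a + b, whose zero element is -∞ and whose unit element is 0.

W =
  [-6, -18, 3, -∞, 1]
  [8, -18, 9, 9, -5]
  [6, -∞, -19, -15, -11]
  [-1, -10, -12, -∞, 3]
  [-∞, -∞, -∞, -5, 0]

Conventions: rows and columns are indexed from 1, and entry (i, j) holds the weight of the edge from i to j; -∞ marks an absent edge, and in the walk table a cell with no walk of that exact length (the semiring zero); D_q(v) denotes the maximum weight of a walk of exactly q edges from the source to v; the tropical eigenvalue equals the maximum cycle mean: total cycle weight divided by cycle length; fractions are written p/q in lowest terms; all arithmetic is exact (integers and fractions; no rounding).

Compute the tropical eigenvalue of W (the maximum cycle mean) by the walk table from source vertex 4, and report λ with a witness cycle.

q=0: [-∞, -∞, -∞, 0, -∞]
q=1: [-1, -10, -12, -∞, 3]
q=2: [-2, -19, 2, -1, 3]
q=3: [8, -11, 1, -2, 3]
q=4: [7, -10, 11, -2, 9]
q=5: [17, -11, 10, 4, 9]
Optimal cycle mean attained by: cycle 1->3->1, total 3 + 6, length 2.
Answer: λ = 9/2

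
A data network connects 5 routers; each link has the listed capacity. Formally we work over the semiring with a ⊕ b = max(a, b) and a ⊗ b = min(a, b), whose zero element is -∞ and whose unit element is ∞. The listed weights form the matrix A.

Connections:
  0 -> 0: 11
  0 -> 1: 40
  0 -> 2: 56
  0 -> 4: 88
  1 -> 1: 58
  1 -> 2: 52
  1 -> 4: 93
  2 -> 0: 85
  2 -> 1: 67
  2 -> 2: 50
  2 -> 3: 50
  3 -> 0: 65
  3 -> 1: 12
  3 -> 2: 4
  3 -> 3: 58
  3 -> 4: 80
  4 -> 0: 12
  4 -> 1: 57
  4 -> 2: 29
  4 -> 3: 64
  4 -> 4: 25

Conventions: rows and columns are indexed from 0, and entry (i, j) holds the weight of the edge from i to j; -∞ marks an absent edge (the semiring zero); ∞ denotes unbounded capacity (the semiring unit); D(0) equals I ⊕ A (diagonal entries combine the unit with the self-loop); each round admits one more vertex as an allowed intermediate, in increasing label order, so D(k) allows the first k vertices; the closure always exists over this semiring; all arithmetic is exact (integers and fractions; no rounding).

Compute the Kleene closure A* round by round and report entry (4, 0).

D(0):
  [∞, 40, 56, -∞, 88]
  [-∞, ∞, 52, -∞, 93]
  [85, 67, ∞, 50, -∞]
  [65, 12, 4, ∞, 80]
  [12, 57, 29, 64, ∞]
D(1):
  [∞, 40, 56, -∞, 88]
  [-∞, ∞, 52, -∞, 93]
  [85, 67, ∞, 50, 85]
  [65, 40, 56, ∞, 80]
  [12, 57, 29, 64, ∞]
D(2):
  [∞, 40, 56, -∞, 88]
  [-∞, ∞, 52, -∞, 93]
  [85, 67, ∞, 50, 85]
  [65, 40, 56, ∞, 80]
  [12, 57, 52, 64, ∞]
D(3):
  [∞, 56, 56, 50, 88]
  [52, ∞, 52, 50, 93]
  [85, 67, ∞, 50, 85]
  [65, 56, 56, ∞, 80]
  [52, 57, 52, 64, ∞]
D(4):
  [∞, 56, 56, 50, 88]
  [52, ∞, 52, 50, 93]
  [85, 67, ∞, 50, 85]
  [65, 56, 56, ∞, 80]
  [64, 57, 56, 64, ∞]
D(5):
  [∞, 57, 56, 64, 88]
  [64, ∞, 56, 64, 93]
  [85, 67, ∞, 64, 85]
  [65, 57, 56, ∞, 80]
  [64, 57, 56, 64, ∞]
Answer: A*[4][0] = 64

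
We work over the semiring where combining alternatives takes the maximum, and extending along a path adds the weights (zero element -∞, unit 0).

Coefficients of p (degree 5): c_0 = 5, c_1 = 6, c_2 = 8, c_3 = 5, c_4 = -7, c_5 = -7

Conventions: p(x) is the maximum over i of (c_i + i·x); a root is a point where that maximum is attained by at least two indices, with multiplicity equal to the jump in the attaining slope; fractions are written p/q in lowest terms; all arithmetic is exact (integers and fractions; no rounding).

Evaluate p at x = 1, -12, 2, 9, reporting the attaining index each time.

p(1) = max(5+0·1=5, 6+1·1=7, 8+2·1=10, 5+3·1=8, -7+4·1=-3, -7+5·1=-2) = 10 (attained by i=2)
p(-12) = max(5+0·(-12)=5, 6+1·(-12)=-6, 8+2·(-12)=-16, 5+3·(-12)=-31, -7+4·(-12)=-55, -7+5·(-12)=-67) = 5 (attained by i=0)
p(2) = max(5+0·2=5, 6+1·2=8, 8+2·2=12, 5+3·2=11, -7+4·2=1, -7+5·2=3) = 12 (attained by i=2)
p(9) = max(5+0·9=5, 6+1·9=15, 8+2·9=26, 5+3·9=32, -7+4·9=29, -7+5·9=38) = 38 (attained by i=5)
Answer: p(1) = 10; p(-12) = 5; p(2) = 12; p(9) = 38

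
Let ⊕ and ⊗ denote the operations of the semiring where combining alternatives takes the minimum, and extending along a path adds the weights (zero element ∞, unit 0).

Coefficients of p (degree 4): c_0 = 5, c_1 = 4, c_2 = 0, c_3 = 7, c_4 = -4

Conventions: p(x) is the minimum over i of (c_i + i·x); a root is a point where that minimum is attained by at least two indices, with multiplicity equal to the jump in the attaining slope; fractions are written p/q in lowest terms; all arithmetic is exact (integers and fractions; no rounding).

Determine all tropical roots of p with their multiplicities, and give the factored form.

hull edge (i=0, c=5) to (i=2, c=0): slope -5/2, span 2
hull edge (i=2, c=0) to (i=4, c=-4): slope -2, span 2
Factored form: p(x) = -4 ⊗ (x ⊕ 2) ⊗ (x ⊕ 2) ⊗ (x ⊕ 5/2) ⊗ (x ⊕ 5/2)
Answer: roots = 2 (mult 2), 5/2 (mult 2)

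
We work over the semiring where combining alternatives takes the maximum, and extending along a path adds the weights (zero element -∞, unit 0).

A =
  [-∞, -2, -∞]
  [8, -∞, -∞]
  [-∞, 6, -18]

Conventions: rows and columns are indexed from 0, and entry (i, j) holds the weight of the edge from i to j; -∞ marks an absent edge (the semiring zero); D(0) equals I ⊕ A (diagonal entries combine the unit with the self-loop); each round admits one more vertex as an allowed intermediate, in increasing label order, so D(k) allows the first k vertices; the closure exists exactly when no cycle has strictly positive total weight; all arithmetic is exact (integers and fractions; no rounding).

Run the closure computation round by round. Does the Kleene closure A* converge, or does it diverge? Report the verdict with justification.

D(0):
  [0, -2, -∞]
  [8, 0, -∞]
  [-∞, 6, 0]
Detection: at round 1, diagonal entry (1, 1) turns strictly positive.
Key observation: the cycle 1->0->1 has total weight 8 + (-2), which is strictly positive.
Answer: DIVERGES — positive cycle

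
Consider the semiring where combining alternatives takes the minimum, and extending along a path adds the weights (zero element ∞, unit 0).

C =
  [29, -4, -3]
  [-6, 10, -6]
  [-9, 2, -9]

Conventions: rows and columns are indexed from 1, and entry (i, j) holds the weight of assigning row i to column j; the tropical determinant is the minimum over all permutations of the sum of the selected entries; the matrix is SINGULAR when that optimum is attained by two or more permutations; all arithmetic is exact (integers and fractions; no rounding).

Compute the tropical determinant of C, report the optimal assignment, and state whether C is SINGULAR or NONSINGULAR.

σ = (1, 2, 3): 29 + 10 + (-9) = 30
σ = (1, 3, 2): 29 + (-6) + 2 = 25
σ = (2, 1, 3): (-4) + (-6) + (-9) = -19
σ = (2, 3, 1): (-4) + (-6) + (-9) = -19
σ = (3, 1, 2): (-3) + (-6) + 2 = -7
σ = (3, 2, 1): (-3) + 10 + (-9) = -2
Optimal value attained by: σ = (2, 1, 3).
Answer: det⊕(C) = -19; verdict: SINGULAR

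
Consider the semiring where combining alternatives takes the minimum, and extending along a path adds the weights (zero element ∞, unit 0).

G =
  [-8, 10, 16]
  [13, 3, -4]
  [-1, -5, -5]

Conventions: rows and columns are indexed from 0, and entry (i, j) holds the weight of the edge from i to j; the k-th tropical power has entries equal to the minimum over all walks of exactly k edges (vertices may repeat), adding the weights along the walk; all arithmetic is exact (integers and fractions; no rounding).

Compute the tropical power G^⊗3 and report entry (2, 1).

G^⊗2:
  [-16, 2, 6]
  [-5, -9, -9]
  [-9, -10, -10]
G^⊗3:
  [-24, -6, -2]
  [-13, -14, -14]
  [-17, -15, -15]
Key observation: the optimum is the walk 2->2->2->1, with weight (-5) + (-5) + (-5) = -15.
Optimal value attained by: walk 2->2->2->1.
Answer: (G^⊗3)[2][1] = -15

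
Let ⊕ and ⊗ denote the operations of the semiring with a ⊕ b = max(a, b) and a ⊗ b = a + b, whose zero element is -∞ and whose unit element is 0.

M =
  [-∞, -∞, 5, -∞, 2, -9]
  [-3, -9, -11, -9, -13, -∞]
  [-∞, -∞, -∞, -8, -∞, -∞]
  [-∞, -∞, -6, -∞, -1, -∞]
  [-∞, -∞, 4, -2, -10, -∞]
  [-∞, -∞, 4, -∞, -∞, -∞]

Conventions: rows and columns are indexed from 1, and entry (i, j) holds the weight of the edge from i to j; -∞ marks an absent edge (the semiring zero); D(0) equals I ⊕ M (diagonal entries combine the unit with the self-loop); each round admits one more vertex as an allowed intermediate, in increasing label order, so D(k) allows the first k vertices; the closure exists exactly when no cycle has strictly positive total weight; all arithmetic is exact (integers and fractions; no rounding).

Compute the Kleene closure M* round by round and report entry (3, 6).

D(0):
  [0, -∞, 5, -∞, 2, -9]
  [-3, 0, -11, -9, -13, -∞]
  [-∞, -∞, 0, -8, -∞, -∞]
  [-∞, -∞, -6, 0, -1, -∞]
  [-∞, -∞, 4, -2, 0, -∞]
  [-∞, -∞, 4, -∞, -∞, 0]
D(1):
  [0, -∞, 5, -∞, 2, -9]
  [-3, 0, 2, -9, -1, -12]
  [-∞, -∞, 0, -8, -∞, -∞]
  [-∞, -∞, -6, 0, -1, -∞]
  [-∞, -∞, 4, -2, 0, -∞]
  [-∞, -∞, 4, -∞, -∞, 0]
D(2):
  [0, -∞, 5, -∞, 2, -9]
  [-3, 0, 2, -9, -1, -12]
  [-∞, -∞, 0, -8, -∞, -∞]
  [-∞, -∞, -6, 0, -1, -∞]
  [-∞, -∞, 4, -2, 0, -∞]
  [-∞, -∞, 4, -∞, -∞, 0]
D(3):
  [0, -∞, 5, -3, 2, -9]
  [-3, 0, 2, -6, -1, -12]
  [-∞, -∞, 0, -8, -∞, -∞]
  [-∞, -∞, -6, 0, -1, -∞]
  [-∞, -∞, 4, -2, 0, -∞]
  [-∞, -∞, 4, -4, -∞, 0]
D(4):
  [0, -∞, 5, -3, 2, -9]
  [-3, 0, 2, -6, -1, -12]
  [-∞, -∞, 0, -8, -9, -∞]
  [-∞, -∞, -6, 0, -1, -∞]
  [-∞, -∞, 4, -2, 0, -∞]
  [-∞, -∞, 4, -4, -5, 0]
D(5):
  [0, -∞, 6, 0, 2, -9]
  [-3, 0, 3, -3, -1, -12]
  [-∞, -∞, 0, -8, -9, -∞]
  [-∞, -∞, 3, 0, -1, -∞]
  [-∞, -∞, 4, -2, 0, -∞]
  [-∞, -∞, 4, -4, -5, 0]
D(6):
  [0, -∞, 6, 0, 2, -9]
  [-3, 0, 3, -3, -1, -12]
  [-∞, -∞, 0, -8, -9, -∞]
  [-∞, -∞, 3, 0, -1, -∞]
  [-∞, -∞, 4, -2, 0, -∞]
  [-∞, -∞, 4, -4, -5, 0]
Answer: M*[3][6] = -∞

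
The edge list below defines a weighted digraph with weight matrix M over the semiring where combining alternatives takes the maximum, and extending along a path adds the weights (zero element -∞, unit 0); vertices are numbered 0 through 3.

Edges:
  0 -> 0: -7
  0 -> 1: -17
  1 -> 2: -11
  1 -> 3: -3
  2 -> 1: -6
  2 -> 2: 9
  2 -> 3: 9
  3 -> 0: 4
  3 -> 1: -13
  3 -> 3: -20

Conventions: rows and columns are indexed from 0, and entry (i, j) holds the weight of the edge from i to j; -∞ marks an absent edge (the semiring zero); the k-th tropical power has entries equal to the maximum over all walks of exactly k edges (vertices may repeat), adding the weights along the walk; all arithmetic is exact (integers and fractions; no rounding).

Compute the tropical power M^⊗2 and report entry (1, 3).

M^⊗2:
  [-14, -24, -28, -20]
  [1, -16, -2, -2]
  [13, 3, 18, 18]
  [-3, -13, -24, -16]
Key observation: the optimum is the walk 1->2->3, with weight (-11) + 9 = -2.
Optimal value attained by: walk 1->2->3.
Answer: (M^⊗2)[1][3] = -2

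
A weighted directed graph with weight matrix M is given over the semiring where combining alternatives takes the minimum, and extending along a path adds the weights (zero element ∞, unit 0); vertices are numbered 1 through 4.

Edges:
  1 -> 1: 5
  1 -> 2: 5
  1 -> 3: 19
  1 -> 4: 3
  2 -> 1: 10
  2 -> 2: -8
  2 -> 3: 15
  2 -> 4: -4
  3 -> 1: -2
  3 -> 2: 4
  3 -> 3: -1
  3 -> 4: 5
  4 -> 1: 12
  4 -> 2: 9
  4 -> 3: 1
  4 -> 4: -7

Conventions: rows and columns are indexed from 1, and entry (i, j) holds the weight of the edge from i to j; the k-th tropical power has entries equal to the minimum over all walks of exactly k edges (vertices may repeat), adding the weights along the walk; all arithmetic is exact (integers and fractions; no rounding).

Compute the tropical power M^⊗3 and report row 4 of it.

M^⊗2:
  [10, -3, 4, -4]
  [2, -16, -3, -12]
  [-3, -4, -2, -2]
  [-1, 1, -6, -14]
M^⊗3:
  [2, -11, -3, -11]
  [-6, -24, -11, -20]
  [-4, -12, -3, -9]
  [-8, -7, -13, -21]
Answer: row 4 of M^⊗3 = [-8, -7, -13, -21]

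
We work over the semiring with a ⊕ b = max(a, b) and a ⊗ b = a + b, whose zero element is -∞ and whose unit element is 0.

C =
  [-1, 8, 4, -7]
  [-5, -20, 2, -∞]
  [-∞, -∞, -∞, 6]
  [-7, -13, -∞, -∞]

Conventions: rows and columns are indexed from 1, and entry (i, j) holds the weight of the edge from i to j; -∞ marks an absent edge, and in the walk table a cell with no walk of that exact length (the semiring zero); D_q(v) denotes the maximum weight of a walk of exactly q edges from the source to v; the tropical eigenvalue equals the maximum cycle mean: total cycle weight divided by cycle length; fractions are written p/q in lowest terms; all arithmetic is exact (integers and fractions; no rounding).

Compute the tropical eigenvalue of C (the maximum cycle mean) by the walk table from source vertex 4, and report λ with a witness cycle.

q=0: [-∞, -∞, -∞, 0]
q=1: [-7, -13, -∞, -∞]
q=2: [-8, 1, -3, -14]
q=3: [-4, 0, 3, 3]
q=4: [-4, 4, 2, 9]
Optimal cycle mean attained by: cycle 1->2->3->4->1, total 8 + 2 + 6 + (-7), length 4.
Answer: λ = 9/4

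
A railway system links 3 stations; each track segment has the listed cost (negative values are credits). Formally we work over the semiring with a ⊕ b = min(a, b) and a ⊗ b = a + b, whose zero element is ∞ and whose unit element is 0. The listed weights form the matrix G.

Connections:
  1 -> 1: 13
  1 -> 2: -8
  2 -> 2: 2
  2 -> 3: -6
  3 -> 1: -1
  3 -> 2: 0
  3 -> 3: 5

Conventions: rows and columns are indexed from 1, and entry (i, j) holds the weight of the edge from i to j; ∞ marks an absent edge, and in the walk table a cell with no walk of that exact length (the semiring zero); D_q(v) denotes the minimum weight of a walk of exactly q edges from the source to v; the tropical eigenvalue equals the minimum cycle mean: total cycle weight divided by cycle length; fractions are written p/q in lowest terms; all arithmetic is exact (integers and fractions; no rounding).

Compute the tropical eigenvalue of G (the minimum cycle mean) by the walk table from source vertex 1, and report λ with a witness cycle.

q=0: [0, ∞, ∞]
q=1: [13, -8, ∞]
q=2: [26, -6, -14]
q=3: [-15, -14, -12]
Optimal cycle mean attained by: cycle 1->2->3->1, total (-8) + (-6) + (-1), length 3.
Answer: λ = -5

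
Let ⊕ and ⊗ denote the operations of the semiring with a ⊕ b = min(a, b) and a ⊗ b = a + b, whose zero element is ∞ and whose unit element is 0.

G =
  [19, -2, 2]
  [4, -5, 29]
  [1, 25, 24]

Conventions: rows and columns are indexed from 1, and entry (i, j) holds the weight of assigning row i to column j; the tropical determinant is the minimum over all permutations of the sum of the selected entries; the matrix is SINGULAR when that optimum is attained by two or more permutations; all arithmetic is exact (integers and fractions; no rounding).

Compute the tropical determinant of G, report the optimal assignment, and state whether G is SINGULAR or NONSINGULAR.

σ = (1, 2, 3): 19 + (-5) + 24 = 38
σ = (1, 3, 2): 19 + 29 + 25 = 73
σ = (2, 1, 3): (-2) + 4 + 24 = 26
σ = (2, 3, 1): (-2) + 29 + 1 = 28
σ = (3, 1, 2): 2 + 4 + 25 = 31
σ = (3, 2, 1): 2 + (-5) + 1 = -2
Optimal value attained by: σ = (3, 2, 1).
Answer: det⊕(G) = -2; verdict: NONSINGULAR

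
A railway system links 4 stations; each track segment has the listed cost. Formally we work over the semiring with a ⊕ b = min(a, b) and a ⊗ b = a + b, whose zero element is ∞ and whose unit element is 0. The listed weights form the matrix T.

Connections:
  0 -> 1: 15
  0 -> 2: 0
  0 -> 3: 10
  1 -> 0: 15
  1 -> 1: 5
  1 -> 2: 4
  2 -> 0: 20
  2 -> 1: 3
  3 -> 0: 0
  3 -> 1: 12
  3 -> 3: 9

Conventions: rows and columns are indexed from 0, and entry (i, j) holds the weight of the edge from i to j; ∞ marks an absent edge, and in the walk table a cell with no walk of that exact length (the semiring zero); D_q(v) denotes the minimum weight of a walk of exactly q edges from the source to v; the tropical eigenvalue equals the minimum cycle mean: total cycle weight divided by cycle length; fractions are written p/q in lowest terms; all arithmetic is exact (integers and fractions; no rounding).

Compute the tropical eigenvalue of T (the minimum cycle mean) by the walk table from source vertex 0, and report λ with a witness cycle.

q=0: [0, ∞, ∞, ∞]
q=1: [∞, 15, 0, 10]
q=2: [10, 3, 19, 19]
q=3: [18, 8, 7, 20]
q=4: [20, 10, 12, 28]
Optimal cycle mean attained by: cycle 1->2->1, total 4 + 3, length 2.
Answer: λ = 7/2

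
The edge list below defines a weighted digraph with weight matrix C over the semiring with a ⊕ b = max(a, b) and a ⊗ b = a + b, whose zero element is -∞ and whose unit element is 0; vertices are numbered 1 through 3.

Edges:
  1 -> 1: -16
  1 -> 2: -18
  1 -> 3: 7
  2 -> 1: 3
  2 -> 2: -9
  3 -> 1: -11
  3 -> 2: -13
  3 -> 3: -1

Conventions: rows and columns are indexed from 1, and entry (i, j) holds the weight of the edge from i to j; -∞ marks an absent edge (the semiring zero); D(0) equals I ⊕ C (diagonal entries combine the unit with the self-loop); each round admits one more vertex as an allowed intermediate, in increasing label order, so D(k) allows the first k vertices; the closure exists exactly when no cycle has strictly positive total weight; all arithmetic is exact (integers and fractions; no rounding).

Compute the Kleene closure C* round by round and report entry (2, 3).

D(0):
  [0, -18, 7]
  [3, 0, -∞]
  [-11, -13, 0]
D(1):
  [0, -18, 7]
  [3, 0, 10]
  [-11, -13, 0]
D(2):
  [0, -18, 7]
  [3, 0, 10]
  [-10, -13, 0]
D(3):
  [0, -6, 7]
  [3, 0, 10]
  [-10, -13, 0]
Answer: C*[2][3] = 10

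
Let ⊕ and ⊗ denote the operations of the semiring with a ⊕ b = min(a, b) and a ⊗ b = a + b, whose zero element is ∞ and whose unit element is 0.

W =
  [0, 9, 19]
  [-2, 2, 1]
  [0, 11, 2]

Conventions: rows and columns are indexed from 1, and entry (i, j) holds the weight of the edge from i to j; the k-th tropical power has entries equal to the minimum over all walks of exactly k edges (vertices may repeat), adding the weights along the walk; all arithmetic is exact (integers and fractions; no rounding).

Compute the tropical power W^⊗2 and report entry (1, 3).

W^⊗2:
  [0, 9, 10]
  [-2, 4, 3]
  [0, 9, 4]
Key observation: the optimum is the walk 1->2->3, with weight 9 + 1 = 10.
Optimal value attained by: walk 1->2->3.
Answer: (W^⊗2)[1][3] = 10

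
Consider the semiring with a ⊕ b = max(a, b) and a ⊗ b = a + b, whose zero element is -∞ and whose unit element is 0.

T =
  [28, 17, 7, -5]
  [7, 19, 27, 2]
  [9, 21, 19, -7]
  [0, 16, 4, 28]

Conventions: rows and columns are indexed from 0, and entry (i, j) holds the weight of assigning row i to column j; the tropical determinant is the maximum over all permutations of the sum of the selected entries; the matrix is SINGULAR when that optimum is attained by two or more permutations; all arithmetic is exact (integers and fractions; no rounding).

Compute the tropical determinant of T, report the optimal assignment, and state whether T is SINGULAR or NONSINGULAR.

σ = (0, 1, 2, 3): 28 + 19 + 19 + 28 = 94
σ = (0, 1, 3, 2): 28 + 19 + (-7) + 4 = 44
σ = (0, 2, 1, 3): 28 + 27 + 21 + 28 = 104
σ = (0, 2, 3, 1): 28 + 27 + (-7) + 16 = 64
σ = (0, 3, 1, 2): 28 + 2 + 21 + 4 = 55
σ = (0, 3, 2, 1): 28 + 2 + 19 + 16 = 65
σ = (1, 0, 2, 3): 17 + 7 + 19 + 28 = 71
σ = (1, 0, 3, 2): 17 + 7 + (-7) + 4 = 21
σ = (1, 2, 0, 3): 17 + 27 + 9 + 28 = 81
σ = (1, 2, 3, 0): 17 + 27 + (-7) + 0 = 37
σ = (1, 3, 0, 2): 17 + 2 + 9 + 4 = 32
σ = (1, 3, 2, 0): 17 + 2 + 19 + 0 = 38
σ = (2, 0, 1, 3): 7 + 7 + 21 + 28 = 63
σ = (2, 0, 3, 1): 7 + 7 + (-7) + 16 = 23
σ = (2, 1, 0, 3): 7 + 19 + 9 + 28 = 63
σ = (2, 1, 3, 0): 7 + 19 + (-7) + 0 = 19
σ = (2, 3, 0, 1): 7 + 2 + 9 + 16 = 34
σ = (2, 3, 1, 0): 7 + 2 + 21 + 0 = 30
σ = (3, 0, 1, 2): (-5) + 7 + 21 + 4 = 27
σ = (3, 0, 2, 1): (-5) + 7 + 19 + 16 = 37
σ = (3, 1, 0, 2): (-5) + 19 + 9 + 4 = 27
σ = (3, 1, 2, 0): (-5) + 19 + 19 + 0 = 33
σ = (3, 2, 0, 1): (-5) + 27 + 9 + 16 = 47
σ = (3, 2, 1, 0): (-5) + 27 + 21 + 0 = 43
Optimal value attained by: σ = (0, 2, 1, 3).
Answer: det⊕(T) = 104; verdict: NONSINGULAR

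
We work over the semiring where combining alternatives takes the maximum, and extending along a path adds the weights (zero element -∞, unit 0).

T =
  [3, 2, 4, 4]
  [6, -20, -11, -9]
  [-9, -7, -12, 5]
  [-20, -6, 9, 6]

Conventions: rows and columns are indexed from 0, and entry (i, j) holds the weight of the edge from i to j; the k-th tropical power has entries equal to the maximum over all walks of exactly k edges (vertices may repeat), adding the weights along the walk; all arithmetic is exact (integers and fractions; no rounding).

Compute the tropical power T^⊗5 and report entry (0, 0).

T^⊗2:
  [8, 5, 13, 10]
  [9, 8, 10, 10]
  [-1, -1, 14, 11]
  [0, 2, 15, 14]
T^⊗3:
  [11, 10, 19, 18]
  [14, 11, 19, 16]
  [5, 7, 20, 19]
  [8, 8, 23, 20]
T^⊗4:
  [16, 13, 27, 24]
  [17, 16, 25, 24]
  [13, 13, 28, 25]
  [14, 16, 29, 28]
T^⊗5:
  [19, 20, 33, 32]
  [22, 19, 33, 30]
  [19, 21, 34, 33]
  [22, 22, 37, 34]
Key observation: the optimum is the walk 0->0->1->0->1->0, with weight 3 + 2 + 6 + 2 + 6 = 19.
Optimal value attained by: walk 0->0->1->0->1->0.
Answer: (T^⊗5)[0][0] = 19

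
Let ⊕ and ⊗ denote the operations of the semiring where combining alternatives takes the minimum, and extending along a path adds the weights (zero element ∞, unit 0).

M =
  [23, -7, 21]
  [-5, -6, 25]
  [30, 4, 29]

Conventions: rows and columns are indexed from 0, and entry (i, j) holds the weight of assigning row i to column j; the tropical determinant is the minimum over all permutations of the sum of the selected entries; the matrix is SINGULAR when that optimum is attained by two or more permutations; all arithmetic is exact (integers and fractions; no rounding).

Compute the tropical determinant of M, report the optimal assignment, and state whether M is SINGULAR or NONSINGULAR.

σ = (0, 1, 2): 23 + (-6) + 29 = 46
σ = (0, 2, 1): 23 + 25 + 4 = 52
σ = (1, 0, 2): (-7) + (-5) + 29 = 17
σ = (1, 2, 0): (-7) + 25 + 30 = 48
σ = (2, 0, 1): 21 + (-5) + 4 = 20
σ = (2, 1, 0): 21 + (-6) + 30 = 45
Optimal value attained by: σ = (1, 0, 2).
Answer: det⊕(M) = 17; verdict: NONSINGULAR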